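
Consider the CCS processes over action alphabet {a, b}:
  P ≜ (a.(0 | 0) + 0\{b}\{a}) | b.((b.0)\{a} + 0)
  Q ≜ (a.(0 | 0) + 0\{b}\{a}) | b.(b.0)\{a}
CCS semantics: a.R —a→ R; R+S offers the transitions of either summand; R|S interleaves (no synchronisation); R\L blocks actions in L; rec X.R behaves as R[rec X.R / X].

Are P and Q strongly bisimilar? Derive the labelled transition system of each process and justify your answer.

P ~ Q

Reachable graph of P (6 states):
  m0 = (a.(0 | 0) + 0\{b}\{a}) | b.((b.0)\{a} + 0) → --a--▸ m1, --b--▸ m2
  m1 = 0 | 0 | b.((b.0)\{a} + 0) → --b--▸ m3
  m2 = (a.(0 | 0) + 0\{b}\{a}) | ((b.0)\{a} + 0) → --a--▸ m3, --b--▸ m4
  m3 = 0 | 0 | ((b.0)\{a} + 0) → --b--▸ m5
  m4 = (a.(0 | 0) + 0\{b}\{a}) | 0\{a} → --a--▸ m5
  m5 = 0 | 0 | 0\{a} → (no moves)
Reachable graph of Q (6 states):
  n0 = (a.(0 | 0) + 0\{b}\{a}) | b.(b.0)\{a} → --a--▸ n1, --b--▸ n2
  n1 = 0 | 0 | b.(b.0)\{a} → --b--▸ n3
  n2 = (a.(0 | 0) + 0\{b}\{a}) | (b.0)\{a} → --a--▸ n3, --b--▸ n4
  n3 = 0 | 0 | (b.0)\{a} → --b--▸ n5
  n4 = (a.(0 | 0) + 0\{b}\{a}) | 0\{a} → --a--▸ n5
  n5 = 0 | 0 | 0\{a} → (no moves)
Partition-refinement fixed point:
  B0 = {m0, n0}
  B1 = {m1, n1}
  B2 = {m3, n3}
  B3 = {m5, n5}
  B4 = {m2, n2}
  B5 = {m4, n4}
m0 ∈ B0, n0 ∈ B0 → same block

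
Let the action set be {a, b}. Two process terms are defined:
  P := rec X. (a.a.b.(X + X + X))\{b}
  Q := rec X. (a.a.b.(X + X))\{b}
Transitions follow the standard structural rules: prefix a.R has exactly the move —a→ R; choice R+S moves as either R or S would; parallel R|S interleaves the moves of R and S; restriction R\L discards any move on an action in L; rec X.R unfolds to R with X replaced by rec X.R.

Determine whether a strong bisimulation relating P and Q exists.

P's transition system — 3 states:
  s0 = rec X. (a.a.b.(X + X + X))\{b} → =a=> s1
  s1 = (a.b.((rec X. (a.a.b.(X + X + X))\{b}) + (rec X. (a.a.b.(X + X + X))\{b}) + (rec X. (a.a.b.(X + X + X))\{b})))\{b} → =a=> s2
  s2 = (b.((rec X. (a.a.b.(X + X + X))\{b}) + (rec X. (a.a.b.(X + X + X))\{b}) + (rec X. (a.a.b.(X + X + X))\{b})))\{b} → deadlocked
Q's transition system — 3 states:
  t0 = rec X. (a.a.b.(X + X))\{b} → =a=> t1
  t1 = (a.b.((rec X. (a.a.b.(X + X))\{b}) + (rec X. (a.a.b.(X + X))\{b})))\{b} → =a=> t2
  t2 = (b.((rec X. (a.a.b.(X + X))\{b}) + (rec X. (a.a.b.(X + X))\{b})))\{b} → deadlocked
Bisimilarity quotient blocks:
  B0 = {s0, t0}
  B1 = {s1, t1}
  B2 = {s2, t2}
s0 ∈ B0, t0 ∈ B0 → same block

bisimilar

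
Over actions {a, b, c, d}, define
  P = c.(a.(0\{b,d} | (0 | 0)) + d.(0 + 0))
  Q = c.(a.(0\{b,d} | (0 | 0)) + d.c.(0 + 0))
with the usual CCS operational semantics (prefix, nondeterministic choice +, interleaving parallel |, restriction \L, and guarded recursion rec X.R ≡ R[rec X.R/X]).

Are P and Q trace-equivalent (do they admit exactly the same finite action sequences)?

P's transition system — 4 states:
  u0 = c.(a.(0\{b,d} | (0 | 0)) + d.(0 + 0)) | ··c··> u1
  u1 = a.(0\{b,d} | (0 | 0)) + d.(0 + 0) | ··a··> u2, ··d··> u3
  u2 = 0\{b,d} | (0 | 0) | deadlocked
  u3 = 0 + 0 | deadlocked
Q's transition system — 5 states:
  v0 = c.(a.(0\{b,d} | (0 | 0)) + d.c.(0 + 0)) | ··c··> v1
  v1 = a.(0\{b,d} | (0 | 0)) + d.c.(0 + 0) | ··a··> v2, ··d··> v3
  v2 = 0\{b,d} | (0 | 0) | deadlocked
  v3 = c.(0 + 0) | ··c··> v4
  v4 = 0 + 0 | deadlocked
Trace ⟨cdc⟩ through Q, begin at {v0}:
  after c @ step 1: {v1}
  after d @ step 2: {v3}
  after c @ step 3: {v4}
  Q completes σ.
Trace ⟨cdc⟩ through P, begin at {u0}:
  after c @ step 1: {u1}
  after d @ step 2: {u3}
  after c @ step 3: no successor for P

traces(P) ≠ traces(Q) — witness ⟨cdc⟩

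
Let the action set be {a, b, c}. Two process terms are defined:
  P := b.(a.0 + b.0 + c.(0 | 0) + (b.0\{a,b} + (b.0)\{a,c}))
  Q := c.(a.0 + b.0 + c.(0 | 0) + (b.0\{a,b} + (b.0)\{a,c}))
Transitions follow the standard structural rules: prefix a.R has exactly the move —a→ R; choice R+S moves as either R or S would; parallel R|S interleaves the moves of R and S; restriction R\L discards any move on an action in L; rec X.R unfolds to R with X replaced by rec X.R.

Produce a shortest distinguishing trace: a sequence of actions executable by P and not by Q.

b

P's transition system — 6 states:
  p0 = b.(a.0 + b.0 + c.(0 | 0) + (b.0\{a,b} + (b.0)\{a,c})) has moves =b=> p1
  p1 = a.0 + b.0 + c.(0 | 0) + (b.0\{a,b} + (b.0)\{a,c}) has moves =a=> p2, =b=> p2, =b=> p3, =b=> p4, =c=> p5
  p2 = 0 has moves ∅
  p3 = 0\{a,b} has moves ∅
  p4 = 0\{a,c} has moves ∅
  p5 = 0 | 0 has moves ∅
Q's transition system — 6 states:
  q0 = c.(a.0 + b.0 + c.(0 | 0) + (b.0\{a,b} + (b.0)\{a,c})) has moves =c=> q1
  q1 = a.0 + b.0 + c.(0 | 0) + (b.0\{a,b} + (b.0)\{a,c}) has moves =a=> q2, =b=> q2, =b=> q3, =b=> q4, =c=> q5
  q2 = 0 has moves ∅
  q3 = 0\{a,b} has moves ∅
  q4 = 0\{a,c} has moves ∅
  q5 = 0 | 0 has moves ∅
Executing b from P (initial set {p0}):
  after b @ step 1: {p1}
  ✓ P
Executing b from Q (initial set {q0}):
  after b @ step 1: ∅ (Q stuck)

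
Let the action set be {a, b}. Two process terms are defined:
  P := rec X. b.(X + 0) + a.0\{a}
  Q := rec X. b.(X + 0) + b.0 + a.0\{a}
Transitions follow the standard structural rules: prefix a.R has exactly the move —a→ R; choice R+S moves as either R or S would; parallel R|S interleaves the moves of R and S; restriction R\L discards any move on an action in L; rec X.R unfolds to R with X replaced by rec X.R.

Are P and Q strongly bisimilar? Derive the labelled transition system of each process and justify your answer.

P ≁ Q

Reachable graph of P (3 states):
  p0 = rec X. b.(X + 0) + a.0\{a} → -a-> p1, -b-> p2
  p1 = 0\{a} → ∅
  p2 = (rec X. b.(X + 0) + a.0\{a}) + 0 → -a-> p1, -b-> p2
Reachable graph of Q (4 states):
  q0 = rec X. b.(X + 0) + b.0 + a.0\{a} → -a-> q1, -b-> q2, -b-> q3
  q1 = 0\{a} → ∅
  q2 = (rec X. b.(X + 0) + b.0 + a.0\{a}) + 0 → -a-> q1, -b-> q2, -b-> q3
  q3 = 0 → ∅
Coarsest stable partition (strong bisimilarity classes):
  B0 = {p0, p2}
  B1 = {p1, q1, q3}
  B2 = {q0, q2}
p0 ∈ B0, q0 ∈ B2 → different blocks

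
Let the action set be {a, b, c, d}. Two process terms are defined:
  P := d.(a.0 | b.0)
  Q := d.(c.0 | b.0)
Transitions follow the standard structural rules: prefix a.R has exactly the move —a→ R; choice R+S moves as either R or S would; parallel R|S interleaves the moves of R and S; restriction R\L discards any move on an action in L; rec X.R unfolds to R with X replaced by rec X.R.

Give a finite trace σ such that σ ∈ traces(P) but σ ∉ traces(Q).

Reachable graph of P (5 states):
  m0 = d.(a.0 | b.0) has moves --d--▸ m1
  m1 = a.0 | b.0 has moves --a--▸ m2, --b--▸ m3
  m2 = 0 | b.0 has moves --b--▸ m4
  m3 = a.0 | 0 has moves --a--▸ m4
  m4 = 0 | 0 has moves ∅
Reachable graph of Q (5 states):
  n0 = d.(c.0 | b.0) has moves --d--▸ n1
  n1 = c.0 | b.0 has moves --b--▸ n2, --c--▸ n3
  n2 = c.0 | 0 has moves --c--▸ n4
  n3 = 0 | b.0 has moves --b--▸ n4
  n4 = 0 | 0 has moves ∅
Executing da from P (initial set {m0}):
  after d @ step 1: {m1}
  after a @ step 2: {m2}
  ✓ P
Executing da from Q (initial set {n0}):
  after d @ step 1: {n1}
  after a @ step 2: no successor for Q

da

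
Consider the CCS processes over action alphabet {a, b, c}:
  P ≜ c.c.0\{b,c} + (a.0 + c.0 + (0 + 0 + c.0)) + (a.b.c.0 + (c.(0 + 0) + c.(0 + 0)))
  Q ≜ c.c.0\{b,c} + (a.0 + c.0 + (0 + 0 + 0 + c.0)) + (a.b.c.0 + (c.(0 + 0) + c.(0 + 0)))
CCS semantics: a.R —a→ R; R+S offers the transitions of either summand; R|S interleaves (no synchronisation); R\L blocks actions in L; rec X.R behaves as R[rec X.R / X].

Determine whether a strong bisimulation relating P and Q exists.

Reachable graph of P (7 states):
  p0 = c.c.0\{b,c} + (a.0 + c.0 + (0 + 0 + c.0)) + (a.b.c.0 + (c.(0 + 0) + c.(0 + 0))) has moves --a--▸ p1, --a--▸ p2, --c--▸ p1, --c--▸ p3, --c--▸ p4
  p1 = 0 has moves (no moves)
  p2 = b.c.0 has moves --b--▸ p5
  p3 = 0 + 0 has moves (no moves)
  p4 = c.0\{b,c} has moves --c--▸ p6
  p5 = c.0 has moves --c--▸ p1
  p6 = 0\{b,c} has moves (no moves)
Reachable graph of Q (7 states):
  q0 = c.c.0\{b,c} + (a.0 + c.0 + (0 + 0 + 0 + c.0)) + (a.b.c.0 + (c.(0 + 0) + c.(0 + 0))) has moves --a--▸ q1, --a--▸ q2, --c--▸ q1, --c--▸ q3, --c--▸ q4
  q1 = 0 has moves (no moves)
  q2 = b.c.0 has moves --b--▸ q5
  q3 = 0 + 0 has moves (no moves)
  q4 = c.0\{b,c} has moves --c--▸ q6
  q5 = c.0 has moves --c--▸ q1
  q6 = 0\{b,c} has moves (no moves)
Partition-refinement fixed point:
  B0 = {p0, q0}
  B1 = {p1, p3, p6, q1, q3, q6}
  B2 = {p2, q2}
  B3 = {p4, p5, q4, q5}
p0 ∈ B0, q0 ∈ B0 → same block

YES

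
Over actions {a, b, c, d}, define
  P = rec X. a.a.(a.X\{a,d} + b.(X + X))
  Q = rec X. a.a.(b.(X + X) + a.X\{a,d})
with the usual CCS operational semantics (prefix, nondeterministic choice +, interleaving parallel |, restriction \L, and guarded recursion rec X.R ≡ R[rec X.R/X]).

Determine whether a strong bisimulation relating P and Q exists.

Reachable graph of P (5 states):
  m0 = rec X. a.a.(a.X\{a,d} + b.(X + X)) | ··a··> m1
  m1 = a.(a.(rec X. a.a.(a.X\{a,d} + b.(X + X)))\{a,d} + b.((rec X. a.a.(a.X\{a,d} + b.(X + X))) + (rec X. a.a.(a.X\{a,d} + b.(X + X))))) | ··a··> m2
  m2 = a.(rec X. a.a.(a.X\{a,d} + b.(X + X)))\{a,d} + b.((rec X. a.a.(a.X\{a,d} + b.(X + X))) + (rec X. a.a.(a.X\{a,d} + b.(X + X)))) | ··a··> m3, ··b··> m4
  m3 = (rec X. a.a.(a.X\{a,d} + b.(X + X)))\{a,d} | (no moves)
  m4 = (rec X. a.a.(a.X\{a,d} + b.(X + X))) + (rec X. a.a.(a.X\{a,d} + b.(X + X))) | ··a··> m1
Reachable graph of Q (5 states):
  n0 = rec X. a.a.(b.(X + X) + a.X\{a,d}) | ··a··> n1
  n1 = a.(b.((rec X. a.a.(b.(X + X) + a.X\{a,d})) + (rec X. a.a.(b.(X + X) + a.X\{a,d}))) + a.(rec X. a.a.(b.(X + X) + a.X\{a,d}))\{a,d}) | ··a··> n2
  n2 = b.((rec X. a.a.(b.(X + X) + a.X\{a,d})) + (rec X. a.a.(b.(X + X) + a.X\{a,d}))) + a.(rec X. a.a.(b.(X + X) + a.X\{a,d}))\{a,d} | ··a··> n3, ··b··> n4
  n3 = (rec X. a.a.(b.(X + X) + a.X\{a,d}))\{a,d} | (no moves)
  n4 = (rec X. a.a.(b.(X + X) + a.X\{a,d})) + (rec X. a.a.(b.(X + X) + a.X\{a,d})) | ··a··> n1
Bisimilarity quotient blocks:
  B0 = {m0, m4, n0, n4}
  B1 = {m1, n1}
  B2 = {m2, n2}
  B3 = {m3, n3}
m0 ∈ B0, n0 ∈ B0 → same block

YES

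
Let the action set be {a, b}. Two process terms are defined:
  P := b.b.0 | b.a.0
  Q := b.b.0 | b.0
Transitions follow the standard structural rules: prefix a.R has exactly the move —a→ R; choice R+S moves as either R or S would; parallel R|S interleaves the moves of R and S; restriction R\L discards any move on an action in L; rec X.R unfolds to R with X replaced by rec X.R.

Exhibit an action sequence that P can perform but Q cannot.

Reachable graph of P (9 states):
  m0 = b.b.0 | b.a.0 ⊢ —b→ m1, —b→ m2
  m1 = b.0 | b.a.0 ⊢ —b→ m3, —b→ m4
  m2 = b.b.0 | a.0 ⊢ —a→ m5, —b→ m4
  m3 = 0 | b.a.0 ⊢ —b→ m6
  m4 = b.0 | a.0 ⊢ —a→ m7, —b→ m6
  m5 = b.b.0 | 0 ⊢ —b→ m7
  m6 = 0 | a.0 ⊢ —a→ m8
  m7 = b.0 | 0 ⊢ —b→ m8
  m8 = 0 | 0 ⊢ (no moves)
Reachable graph of Q (6 states):
  n0 = b.b.0 | b.0 ⊢ —b→ n1, —b→ n2
  n1 = b.0 | b.0 ⊢ —b→ n3, —b→ n4
  n2 = b.b.0 | 0 ⊢ —b→ n4
  n3 = 0 | b.0 ⊢ —b→ n5
  n4 = b.0 | 0 ⊢ —b→ n5
  n5 = 0 | 0 ⊢ (no moves)
Trace ⟨ba⟩ through P, begin at {m0}:
  after b @ step 1: {m1, m2}
  after a @ step 2: {m5}
  — P admits the full trace.
Trace ⟨ba⟩ through Q, begin at {n0}:
  after b @ step 1: {n1, n2}
  after a @ step 2: no successor for Q

ba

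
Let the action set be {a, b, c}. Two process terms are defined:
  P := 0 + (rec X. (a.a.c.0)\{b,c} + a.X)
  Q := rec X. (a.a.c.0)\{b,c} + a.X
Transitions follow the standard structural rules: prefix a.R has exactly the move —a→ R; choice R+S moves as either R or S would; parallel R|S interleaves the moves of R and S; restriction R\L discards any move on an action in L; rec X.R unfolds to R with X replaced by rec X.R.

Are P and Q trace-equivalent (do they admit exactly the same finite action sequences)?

YES

P's transition system — 4 states:
  m0 = 0 + (rec X. (a.a.c.0)\{b,c} + a.X) → ··a··> m1, ··a··> m2
  m1 = (a.c.0)\{b,c} → ··a··> m3
  m2 = rec X. (a.a.c.0)\{b,c} + a.X → ··a··> m1, ··a··> m2
  m3 = (c.0)\{b,c} → stopped
Q's transition system — 3 states:
  n0 = rec X. (a.a.c.0)\{b,c} + a.X → ··a··> n0, ··a··> n1
  n1 = (a.c.0)\{b,c} → ··a··> n2
  n2 = (c.0)\{b,c} → stopped
Partition-refinement fixed point:
  B0 = {m0, m2, n0}
  B1 = {m1, n1}
  B2 = {m3, n2}
m0 ∈ B0, n0 ∈ B0 → same block
Bisimilar ⇒ trace-equivalent.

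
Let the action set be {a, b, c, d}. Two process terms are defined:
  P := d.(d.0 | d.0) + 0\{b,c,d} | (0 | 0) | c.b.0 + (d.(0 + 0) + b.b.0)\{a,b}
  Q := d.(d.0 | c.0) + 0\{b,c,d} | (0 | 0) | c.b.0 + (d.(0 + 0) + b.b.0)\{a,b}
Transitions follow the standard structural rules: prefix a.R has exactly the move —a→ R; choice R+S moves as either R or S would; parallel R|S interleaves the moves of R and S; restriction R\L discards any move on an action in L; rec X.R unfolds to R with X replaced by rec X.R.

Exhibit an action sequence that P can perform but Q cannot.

LTS(P): 8 reachable states
  m0 = d.(d.0 | d.0) + 0\{b,c,d} | (0 | 0) | c.b.0 + (d.(0 + 0) + b.b.0)\{a,b} has moves —c→ m1, —d→ m2, —d→ m3
  m1 = 0\{b,c,d} | (0 | 0) | b.0 has moves —b→ m4
  m2 = (0 + 0)\{a,b} has moves ∅
  m3 = d.0 | d.0 has moves —d→ m5, —d→ m6
  m4 = 0\{b,c,d} | (0 | 0) | 0 has moves ∅
  m5 = 0 | d.0 has moves —d→ m7
  m6 = d.0 | 0 has moves —d→ m7
  m7 = 0 | 0 has moves ∅
LTS(Q): 8 reachable states
  n0 = d.(d.0 | c.0) + 0\{b,c,d} | (0 | 0) | c.b.0 + (d.(0 + 0) + b.b.0)\{a,b} has moves —c→ n1, —d→ n2, —d→ n3
  n1 = 0\{b,c,d} | (0 | 0) | b.0 has moves —b→ n4
  n2 = (0 + 0)\{a,b} has moves ∅
  n3 = d.0 | c.0 has moves —c→ n5, —d→ n6
  n4 = 0\{b,c,d} | (0 | 0) | 0 has moves ∅
  n5 = d.0 | 0 has moves —d→ n7
  n6 = 0 | c.0 has moves —c→ n7
  n7 = 0 | 0 has moves ∅
Executing ddd from P (initial set {m0}):
  [1] d ⇒ {m2, m3}
  [2] d ⇒ {m5, m6}
  [3] d ⇒ {m7}
  P completes σ.
Executing ddd from Q (initial set {n0}):
  [1] d ⇒ {n2, n3}
  [2] d ⇒ {n6}
  [3] d ⇒ ∅ (Q stuck)

ddd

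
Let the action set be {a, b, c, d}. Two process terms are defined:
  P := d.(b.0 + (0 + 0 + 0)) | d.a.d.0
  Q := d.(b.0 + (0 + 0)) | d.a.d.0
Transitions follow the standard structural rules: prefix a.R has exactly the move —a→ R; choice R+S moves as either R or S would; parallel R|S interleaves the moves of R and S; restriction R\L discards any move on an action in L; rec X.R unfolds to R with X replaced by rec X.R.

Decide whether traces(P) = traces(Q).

YES

LTS(P): 12 reachable states
  p0 = d.(b.0 + (0 + 0 + 0)) | d.a.d.0 ⊢ —d→ p1, —d→ p2
  p1 = (b.0 + (0 + 0 + 0)) | d.a.d.0 ⊢ —b→ p3, —d→ p4
  p2 = d.(b.0 + (0 + 0 + 0)) | a.d.0 ⊢ —a→ p5, —d→ p4
  p3 = 0 | d.a.d.0 ⊢ —d→ p6
  p4 = (b.0 + (0 + 0 + 0)) | a.d.0 ⊢ —a→ p7, —b→ p6
  p5 = d.(b.0 + (0 + 0 + 0)) | d.0 ⊢ —d→ p7, —d→ p8
  p6 = 0 | a.d.0 ⊢ —a→ p9
  p7 = (b.0 + (0 + 0 + 0)) | d.0 ⊢ —b→ p9, —d→ p10
  p8 = d.(b.0 + (0 + 0 + 0)) | 0 ⊢ —d→ p10
  p9 = 0 | d.0 ⊢ —d→ p11
  p10 = (b.0 + (0 + 0 + 0)) | 0 ⊢ —b→ p11
  p11 = 0 | 0 ⊢ ∅
LTS(Q): 12 reachable states
  q0 = d.(b.0 + (0 + 0)) | d.a.d.0 ⊢ —d→ q1, —d→ q2
  q1 = (b.0 + (0 + 0)) | d.a.d.0 ⊢ —b→ q3, —d→ q4
  q2 = d.(b.0 + (0 + 0)) | a.d.0 ⊢ —a→ q5, —d→ q4
  q3 = 0 | d.a.d.0 ⊢ —d→ q6
  q4 = (b.0 + (0 + 0)) | a.d.0 ⊢ —a→ q7, —b→ q6
  q5 = d.(b.0 + (0 + 0)) | d.0 ⊢ —d→ q7, —d→ q8
  q6 = 0 | a.d.0 ⊢ —a→ q9
  q7 = (b.0 + (0 + 0)) | d.0 ⊢ —b→ q9, —d→ q10
  q8 = d.(b.0 + (0 + 0)) | 0 ⊢ —d→ q10
  q9 = 0 | d.0 ⊢ —d→ q11
  q10 = (b.0 + (0 + 0)) | 0 ⊢ —b→ q11
  q11 = 0 | 0 ⊢ ∅
Coarsest stable partition (strong bisimilarity classes):
  B0 = {p0, q0}
  B1 = {p2, q2}
  B2 = {p5, q5}
  B3 = {p7, q7}
  B4 = {p9, q9}
  B5 = {p11, q11}
  B6 = {p10, q10}
  B7 = {p8, q8}
  B8 = {p4, q4}
  B9 = {p6, q6}
  B10 = {p1, q1}
  B11 = {p3, q3}
p0 ∈ B0, q0 ∈ B0 → same block
Bisimilar ⇒ trace-equivalent.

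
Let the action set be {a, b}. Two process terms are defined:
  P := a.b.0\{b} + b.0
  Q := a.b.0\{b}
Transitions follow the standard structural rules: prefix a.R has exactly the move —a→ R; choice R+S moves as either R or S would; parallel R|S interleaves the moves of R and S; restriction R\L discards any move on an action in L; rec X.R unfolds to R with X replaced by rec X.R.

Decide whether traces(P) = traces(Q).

trace-distinct — witness ⟨b⟩

Reachable graph of P (4 states):
  u0 = a.b.0\{b} + b.0 has moves --a--▸ u1, --b--▸ u2
  u1 = b.0\{b} has moves --b--▸ u3
  u2 = 0 has moves deadlocked
  u3 = 0\{b} has moves deadlocked
Reachable graph of Q (3 states):
  v0 = a.b.0\{b} has moves --a--▸ v1
  v1 = b.0\{b} has moves --b--▸ v2
  v2 = 0\{b} has moves deadlocked
Run σ = ⟨b⟩ on P: start {u0}
  [1] b ⇒ {u2}
  ✓ P
Run σ = ⟨b⟩ on Q: start {v0}
  [1] b ⇒ ∅ (Q stuck)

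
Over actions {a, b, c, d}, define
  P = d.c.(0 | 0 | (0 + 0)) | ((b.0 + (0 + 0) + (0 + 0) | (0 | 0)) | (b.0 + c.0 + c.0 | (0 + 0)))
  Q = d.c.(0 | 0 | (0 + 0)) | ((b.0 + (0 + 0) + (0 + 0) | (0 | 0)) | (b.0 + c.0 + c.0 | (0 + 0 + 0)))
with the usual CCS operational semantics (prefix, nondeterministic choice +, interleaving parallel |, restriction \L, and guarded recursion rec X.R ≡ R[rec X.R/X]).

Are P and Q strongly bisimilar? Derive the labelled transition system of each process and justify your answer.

bisimilar

P's transition system — 18 states:
  u0 = d.c.(0 | 0 | (0 + 0)) | ((b.0 + (0 + 0) + (0 + 0) | (0 | 0)) | (b.0 + c.0 + c.0 | (0 + 0))) | =b=> u1, =b=> u2, =c=> u1, =c=> u3, =d=> u4
  u1 = d.c.(0 | 0 | (0 + 0)) | ((b.0 + (0 + 0) + (0 + 0) | (0 | 0)) | 0) | =b=> u5, =d=> u6
  u2 = d.c.(0 | 0 | (0 + 0)) | (0 | (b.0 + c.0 + c.0 | (0 + 0))) | =b=> u5, =c=> u5, =c=> u7, =d=> u8
  u3 = d.c.(0 | 0 | (0 + 0)) | ((b.0 + (0 + 0) + (0 + 0) | (0 | 0)) | (0 | (0 + 0))) | =b=> u7, =d=> u9
  u4 = c.(0 | 0 | (0 + 0)) | ((b.0 + (0 + 0) + (0 + 0) | (0 | 0)) | (b.0 + c.0 + c.0 | (0 + 0))) | =b=> u6, =b=> u8, =c=> u10, =c=> u6, =c=> u9
  u5 = d.c.(0 | 0 | (0 + 0)) | (0 | 0) | =d=> u11
  u6 = c.(0 | 0 | (0 + 0)) | ((b.0 + (0 + 0) + (0 + 0) | (0 | 0)) | 0) | =b=> u11, =c=> u12
  u7 = d.c.(0 | 0 | (0 + 0)) | (0 | (0 | (0 + 0))) | =d=> u13
  u8 = c.(0 | 0 | (0 + 0)) | (0 | (b.0 + c.0 + c.0 | (0 + 0))) | =b=> u11, =c=> u11, =c=> u13, =c=> u14
  u9 = c.(0 | 0 | (0 + 0)) | ((b.0 + (0 + 0) + (0 + 0) | (0 | 0)) | (0 | (0 + 0))) | =b=> u13, =c=> u15
  u10 = 0 | 0 | (0 + 0) | ((b.0 + (0 + 0) + (0 + 0) | (0 | 0)) | (b.0 + c.0 + c.0 | (0 + 0))) | =b=> u12, =b=> u14, =c=> u12, =c=> u15
  u11 = c.(0 | 0 | (0 + 0)) | (0 | 0) | =c=> u16
  u12 = 0 | 0 | (0 + 0) | ((b.0 + (0 + 0) + (0 + 0) | (0 | 0)) | 0) | =b=> u16
  u13 = c.(0 | 0 | (0 + 0)) | (0 | (0 | (0 + 0))) | =c=> u17
  u14 = 0 | 0 | (0 + 0) | (0 | (b.0 + c.0 + c.0 | (0 + 0))) | =b=> u16, =c=> u16, =c=> u17
  u15 = 0 | 0 | (0 + 0) | ((b.0 + (0 + 0) + (0 + 0) | (0 | 0)) | (0 | (0 + 0))) | =b=> u17
  u16 = 0 | 0 | (0 + 0) | (0 | 0) | ·
  u17 = 0 | 0 | (0 + 0) | (0 | (0 | (0 + 0))) | ·
Q's transition system — 18 states:
  v0 = d.c.(0 | 0 | (0 + 0)) | ((b.0 + (0 + 0) + (0 + 0) | (0 | 0)) | (b.0 + c.0 + c.0 | (0 + 0 + 0))) | =b=> v1, =b=> v2, =c=> v1, =c=> v3, =d=> v4
  v1 = d.c.(0 | 0 | (0 + 0)) | ((b.0 + (0 + 0) + (0 + 0) | (0 | 0)) | 0) | =b=> v5, =d=> v6
  v2 = d.c.(0 | 0 | (0 + 0)) | (0 | (b.0 + c.0 + c.0 | (0 + 0 + 0))) | =b=> v5, =c=> v5, =c=> v7, =d=> v8
  v3 = d.c.(0 | 0 | (0 + 0)) | ((b.0 + (0 + 0) + (0 + 0) | (0 | 0)) | (0 | (0 + 0 + 0))) | =b=> v7, =d=> v9
  v4 = c.(0 | 0 | (0 + 0)) | ((b.0 + (0 + 0) + (0 + 0) | (0 | 0)) | (b.0 + c.0 + c.0 | (0 + 0 + 0))) | =b=> v6, =b=> v8, =c=> v10, =c=> v6, =c=> v9
  v5 = d.c.(0 | 0 | (0 + 0)) | (0 | 0) | =d=> v11
  v6 = c.(0 | 0 | (0 + 0)) | ((b.0 + (0 + 0) + (0 + 0) | (0 | 0)) | 0) | =b=> v11, =c=> v12
  v7 = d.c.(0 | 0 | (0 + 0)) | (0 | (0 | (0 + 0 + 0))) | =d=> v13
  v8 = c.(0 | 0 | (0 + 0)) | (0 | (b.0 + c.0 + c.0 | (0 + 0 + 0))) | =b=> v11, =c=> v11, =c=> v13, =c=> v14
  v9 = c.(0 | 0 | (0 + 0)) | ((b.0 + (0 + 0) + (0 + 0) | (0 | 0)) | (0 | (0 + 0 + 0))) | =b=> v13, =c=> v15
  v10 = 0 | 0 | (0 + 0) | ((b.0 + (0 + 0) + (0 + 0) | (0 | 0)) | (b.0 + c.0 + c.0 | (0 + 0 + 0))) | =b=> v12, =b=> v14, =c=> v12, =c=> v15
  v11 = c.(0 | 0 | (0 + 0)) | (0 | 0) | =c=> v16
  v12 = 0 | 0 | (0 + 0) | ((b.0 + (0 + 0) + (0 + 0) | (0 | 0)) | 0) | =b=> v16
  v13 = c.(0 | 0 | (0 + 0)) | (0 | (0 | (0 + 0 + 0))) | =c=> v17
  v14 = 0 | 0 | (0 + 0) | (0 | (b.0 + c.0 + c.0 | (0 + 0 + 0))) | =b=> v16, =c=> v16, =c=> v17
  v15 = 0 | 0 | (0 + 0) | ((b.0 + (0 + 0) + (0 + 0) | (0 | 0)) | (0 | (0 + 0 + 0))) | =b=> v17
  v16 = 0 | 0 | (0 + 0) | (0 | 0) | ·
  v17 = 0 | 0 | (0 + 0) | (0 | (0 | (0 + 0 + 0))) | ·
Coarsest stable partition (strong bisimilarity classes):
  B0 = {u0, v0}
  B1 = {u1, u3, v1, v3}
  B2 = {u5, u7, v5, v7}
  B3 = {u11, u13, v11, v13}
  B4 = {u16, u17, v16, v17}
  B5 = {u6, u9, v6, v9}
  B6 = {u12, u15, v12, v15}
  B7 = {u2, v2}
  B8 = {u8, v8}
  B9 = {u14, v14}
  B10 = {u4, v4}
  B11 = {u10, v10}
u0 ∈ B0, v0 ∈ B0 → same block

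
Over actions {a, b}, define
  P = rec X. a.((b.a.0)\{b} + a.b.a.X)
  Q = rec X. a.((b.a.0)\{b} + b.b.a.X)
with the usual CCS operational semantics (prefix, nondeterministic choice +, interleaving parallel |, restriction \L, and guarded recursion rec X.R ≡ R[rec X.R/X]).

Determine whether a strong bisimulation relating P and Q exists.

LTS(P): 4 reachable states
  m0 = rec X. a.((b.a.0)\{b} + a.b.a.X) | ··a··> m1
  m1 = (b.a.0)\{b} + a.b.a.(rec X. a.((b.a.0)\{b} + a.b.a.X)) | ··a··> m2
  m2 = b.a.(rec X. a.((b.a.0)\{b} + a.b.a.X)) | ··b··> m3
  m3 = a.(rec X. a.((b.a.0)\{b} + a.b.a.X)) | ··a··> m0
LTS(Q): 4 reachable states
  n0 = rec X. a.((b.a.0)\{b} + b.b.a.X) | ··a··> n1
  n1 = (b.a.0)\{b} + b.b.a.(rec X. a.((b.a.0)\{b} + b.b.a.X)) | ··b··> n2
  n2 = b.a.(rec X. a.((b.a.0)\{b} + b.b.a.X)) | ··b··> n3
  n3 = a.(rec X. a.((b.a.0)\{b} + b.b.a.X)) | ··a··> n0
Bisimilarity quotient blocks:
  B0 = {m0}
  B1 = {m1}
  B2 = {m2}
  B3 = {m3}
  B4 = {n0}
  B5 = {n1}
  B6 = {n2}
  B7 = {n3}
m0 ∈ B0, n0 ∈ B4 → different blocks

NO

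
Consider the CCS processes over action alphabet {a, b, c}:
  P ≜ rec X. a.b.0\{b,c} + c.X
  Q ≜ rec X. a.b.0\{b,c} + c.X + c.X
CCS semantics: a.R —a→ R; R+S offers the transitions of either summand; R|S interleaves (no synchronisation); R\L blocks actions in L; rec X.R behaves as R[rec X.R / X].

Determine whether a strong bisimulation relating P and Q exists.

LTS(P): 3 reachable states
  s0 = rec X. a.b.0\{b,c} + c.X | -a-> s1, -c-> s0
  s1 = b.0\{b,c} | -b-> s2
  s2 = 0\{b,c} | ·
LTS(Q): 3 reachable states
  t0 = rec X. a.b.0\{b,c} + c.X + c.X | -a-> t1, -c-> t0
  t1 = b.0\{b,c} | -b-> t2
  t2 = 0\{b,c} | ·
Partition-refinement fixed point:
  B0 = {s0, t0}
  B1 = {s1, t1}
  B2 = {s2, t2}
s0 ∈ B0, t0 ∈ B0 → same block

YES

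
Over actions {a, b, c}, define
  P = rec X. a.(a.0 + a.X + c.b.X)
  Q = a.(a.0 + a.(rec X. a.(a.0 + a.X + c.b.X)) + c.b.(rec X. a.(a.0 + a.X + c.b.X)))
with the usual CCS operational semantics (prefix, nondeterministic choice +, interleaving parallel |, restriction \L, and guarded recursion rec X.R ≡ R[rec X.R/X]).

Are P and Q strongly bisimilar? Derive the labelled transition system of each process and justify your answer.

Reachable graph of P (4 states):
  m0 = rec X. a.(a.0 + a.X + c.b.X) | --a--▸ m1
  m1 = a.0 + a.(rec X. a.(a.0 + a.X + c.b.X)) + c.b.(rec X. a.(a.0 + a.X + c.b.X)) | --a--▸ m0, --a--▸ m2, --c--▸ m3
  m2 = 0 | ·
  m3 = b.(rec X. a.(a.0 + a.X + c.b.X)) | --b--▸ m0
Reachable graph of Q (5 states):
  n0 = a.(a.0 + a.(rec X. a.(a.0 + a.X + c.b.X)) + c.b.(rec X. a.(a.0 + a.X + c.b.X))) | --a--▸ n1
  n1 = a.0 + a.(rec X. a.(a.0 + a.X + c.b.X)) + c.b.(rec X. a.(a.0 + a.X + c.b.X)) | --a--▸ n2, --a--▸ n3, --c--▸ n4
  n2 = 0 | ·
  n3 = rec X. a.(a.0 + a.X + c.b.X) | --a--▸ n1
  n4 = b.(rec X. a.(a.0 + a.X + c.b.X)) | --b--▸ n3
Bisimilarity quotient blocks:
  B0 = {m0, n0, n3}
  B1 = {m1, n1}
  B2 = {m3, n4}
  B3 = {m2, n2}
m0 ∈ B0, n0 ∈ B0 → same block

bisimilar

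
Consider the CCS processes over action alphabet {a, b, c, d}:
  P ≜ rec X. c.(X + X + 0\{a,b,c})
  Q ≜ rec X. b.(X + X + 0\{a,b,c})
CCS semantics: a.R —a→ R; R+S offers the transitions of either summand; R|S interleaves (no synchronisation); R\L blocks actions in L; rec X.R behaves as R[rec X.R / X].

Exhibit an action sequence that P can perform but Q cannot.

LTS(P): 2 reachable states
  s0 = rec X. c.(X + X + 0\{a,b,c}) has moves ··c··> s1
  s1 = (rec X. c.(X + X + 0\{a,b,c})) + (rec X. c.(X + X + 0\{a,b,c})) + 0\{a,b,c} has moves ··c··> s1
LTS(Q): 2 reachable states
  t0 = rec X. b.(X + X + 0\{a,b,c}) has moves ··b··> t1
  t1 = (rec X. b.(X + X + 0\{a,b,c})) + (rec X. b.(X + X + 0\{a,b,c})) + 0\{a,b,c} has moves ··b··> t1
Run σ = ⟨c⟩ on P: start {s0}
  [1] c ⇒ {s1}
  ✓ P
Run σ = ⟨c⟩ on Q: start {t0}
  [1] c ⇒ no successor for Q

c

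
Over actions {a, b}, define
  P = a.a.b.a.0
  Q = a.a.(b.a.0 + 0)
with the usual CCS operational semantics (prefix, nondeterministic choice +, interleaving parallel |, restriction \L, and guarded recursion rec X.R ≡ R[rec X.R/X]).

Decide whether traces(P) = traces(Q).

P's transition system — 5 states:
  p0 = a.a.b.a.0 → --a--▸ p1
  p1 = a.b.a.0 → --a--▸ p2
  p2 = b.a.0 → --b--▸ p3
  p3 = a.0 → --a--▸ p4
  p4 = 0 → (no moves)
Q's transition system — 5 states:
  q0 = a.a.(b.a.0 + 0) → --a--▸ q1
  q1 = a.(b.a.0 + 0) → --a--▸ q2
  q2 = b.a.0 + 0 → --b--▸ q3
  q3 = a.0 → --a--▸ q4
  q4 = 0 → (no moves)
Coarsest stable partition (strong bisimilarity classes):
  B0 = {p0, q0}
  B1 = {p1, q1}
  B2 = {p2, q2}
  B3 = {p3, q3}
  B4 = {p4, q4}
p0 ∈ B0, q0 ∈ B0 → same block
Bisimilar ⇒ trace-equivalent.

trace-equivalent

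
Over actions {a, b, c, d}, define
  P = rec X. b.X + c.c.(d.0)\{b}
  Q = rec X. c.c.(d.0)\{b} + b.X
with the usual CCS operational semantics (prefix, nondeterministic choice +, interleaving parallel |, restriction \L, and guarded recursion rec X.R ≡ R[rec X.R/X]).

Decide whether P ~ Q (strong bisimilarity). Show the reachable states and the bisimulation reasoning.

YES

P's transition system — 4 states:
  s0 = rec X. b.X + c.c.(d.0)\{b} ⊢ =b=> s0, =c=> s1
  s1 = c.(d.0)\{b} ⊢ =c=> s2
  s2 = (d.0)\{b} ⊢ =d=> s3
  s3 = 0\{b} ⊢ ·
Q's transition system — 4 states:
  t0 = rec X. c.c.(d.0)\{b} + b.X ⊢ =b=> t0, =c=> t1
  t1 = c.(d.0)\{b} ⊢ =c=> t2
  t2 = (d.0)\{b} ⊢ =d=> t3
  t3 = 0\{b} ⊢ ·
Bisimilarity quotient blocks:
  B0 = {s0, t0}
  B1 = {s1, t1}
  B2 = {s2, t2}
  B3 = {s3, t3}
s0 ∈ B0, t0 ∈ B0 → same block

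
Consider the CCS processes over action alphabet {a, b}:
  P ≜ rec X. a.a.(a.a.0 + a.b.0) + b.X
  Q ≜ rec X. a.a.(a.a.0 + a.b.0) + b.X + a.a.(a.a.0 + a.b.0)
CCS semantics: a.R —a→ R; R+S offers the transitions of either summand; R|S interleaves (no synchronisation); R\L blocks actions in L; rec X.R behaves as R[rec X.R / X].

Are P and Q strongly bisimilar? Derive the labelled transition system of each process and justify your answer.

Reachable graph of P (6 states):
  p0 = rec X. a.a.(a.a.0 + a.b.0) + b.X ⊢ --a--▸ p1, --b--▸ p0
  p1 = a.(a.a.0 + a.b.0) ⊢ --a--▸ p2
  p2 = a.a.0 + a.b.0 ⊢ --a--▸ p3, --a--▸ p4
  p3 = a.0 ⊢ --a--▸ p5
  p4 = b.0 ⊢ --b--▸ p5
  p5 = 0 ⊢ stopped
Reachable graph of Q (6 states):
  q0 = rec X. a.a.(a.a.0 + a.b.0) + b.X + a.a.(a.a.0 + a.b.0) ⊢ --a--▸ q1, --b--▸ q0
  q1 = a.(a.a.0 + a.b.0) ⊢ --a--▸ q2
  q2 = a.a.0 + a.b.0 ⊢ --a--▸ q3, --a--▸ q4
  q3 = a.0 ⊢ --a--▸ q5
  q4 = b.0 ⊢ --b--▸ q5
  q5 = 0 ⊢ stopped
Bisimilarity quotient blocks:
  B0 = {p0, q0}
  B1 = {p1, q1}
  B2 = {p2, q2}
  B3 = {p4, q4}
  B4 = {p5, q5}
  B5 = {p3, q3}
p0 ∈ B0, q0 ∈ B0 → same block

bisimilar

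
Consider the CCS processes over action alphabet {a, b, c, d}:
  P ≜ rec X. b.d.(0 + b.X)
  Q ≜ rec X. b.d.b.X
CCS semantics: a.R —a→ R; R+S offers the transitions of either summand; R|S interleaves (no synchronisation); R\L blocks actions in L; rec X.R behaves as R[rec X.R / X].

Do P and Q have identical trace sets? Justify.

LTS(P): 3 reachable states
  p0 = rec X. b.d.(0 + b.X) :: -b-> p1
  p1 = d.(0 + b.(rec X. b.d.(0 + b.X))) :: -d-> p2
  p2 = 0 + b.(rec X. b.d.(0 + b.X)) :: -b-> p0
LTS(Q): 3 reachable states
  q0 = rec X. b.d.b.X :: -b-> q1
  q1 = d.b.(rec X. b.d.b.X) :: -d-> q2
  q2 = b.(rec X. b.d.b.X) :: -b-> q0
Partition-refinement fixed point:
  B0 = {p0, q0}
  B1 = {p1, q1}
  B2 = {p2, q2}
p0 ∈ B0, q0 ∈ B0 → same block
Bisimilar ⇒ trace-equivalent.

YES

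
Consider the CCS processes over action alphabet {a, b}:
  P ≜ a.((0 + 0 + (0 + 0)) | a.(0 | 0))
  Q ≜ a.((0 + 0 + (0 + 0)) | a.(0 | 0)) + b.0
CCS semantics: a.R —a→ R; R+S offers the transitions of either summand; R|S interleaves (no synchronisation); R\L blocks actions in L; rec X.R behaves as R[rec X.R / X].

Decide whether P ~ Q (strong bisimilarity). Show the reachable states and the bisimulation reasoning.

not bisimilar

P's transition system — 3 states:
  p0 = a.((0 + 0 + (0 + 0)) | a.(0 | 0)) has moves -a-> p1
  p1 = (0 + 0 + (0 + 0)) | a.(0 | 0) has moves -a-> p2
  p2 = (0 + 0 + (0 + 0)) | (0 | 0) has moves deadlocked
Q's transition system — 4 states:
  q0 = a.((0 + 0 + (0 + 0)) | a.(0 | 0)) + b.0 has moves -a-> q1, -b-> q2
  q1 = (0 + 0 + (0 + 0)) | a.(0 | 0) has moves -a-> q3
  q2 = 0 has moves deadlocked
  q3 = (0 + 0 + (0 + 0)) | (0 | 0) has moves deadlocked
Bisimilarity quotient blocks:
  B0 = {p0}
  B1 = {p1, q1}
  B2 = {p2, q2, q3}
  B3 = {q0}
p0 ∈ B0, q0 ∈ B3 → different blocks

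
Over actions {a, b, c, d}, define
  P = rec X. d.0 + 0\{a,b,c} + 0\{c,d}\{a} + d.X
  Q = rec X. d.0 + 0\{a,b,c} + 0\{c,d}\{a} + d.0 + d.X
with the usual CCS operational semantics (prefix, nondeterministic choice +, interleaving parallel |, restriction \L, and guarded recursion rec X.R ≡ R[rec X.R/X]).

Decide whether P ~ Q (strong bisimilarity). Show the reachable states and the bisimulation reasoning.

bisimilar

Reachable graph of P (2 states):
  p0 = rec X. d.0 + 0\{a,b,c} + 0\{c,d}\{a} + d.X → --d--▸ p0, --d--▸ p1
  p1 = 0 → (no moves)
Reachable graph of Q (2 states):
  q0 = rec X. d.0 + 0\{a,b,c} + 0\{c,d}\{a} + d.0 + d.X → --d--▸ q0, --d--▸ q1
  q1 = 0 → (no moves)
Partition-refinement fixed point:
  B0 = {p0, q0}
  B1 = {p1, q1}
p0 ∈ B0, q0 ∈ B0 → same block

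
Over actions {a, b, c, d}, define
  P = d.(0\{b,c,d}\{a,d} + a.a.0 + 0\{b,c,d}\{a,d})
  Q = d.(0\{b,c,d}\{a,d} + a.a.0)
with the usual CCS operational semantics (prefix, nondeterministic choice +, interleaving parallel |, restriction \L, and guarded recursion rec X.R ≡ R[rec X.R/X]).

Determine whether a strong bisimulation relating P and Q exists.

Reachable graph of P (4 states):
  u0 = d.(0\{b,c,d}\{a,d} + a.a.0 + 0\{b,c,d}\{a,d}) ⊢ -d-> u1
  u1 = 0\{b,c,d}\{a,d} + a.a.0 + 0\{b,c,d}\{a,d} ⊢ -a-> u2
  u2 = a.0 ⊢ -a-> u3
  u3 = 0 ⊢ ·
Reachable graph of Q (4 states):
  v0 = d.(0\{b,c,d}\{a,d} + a.a.0) ⊢ -d-> v1
  v1 = 0\{b,c,d}\{a,d} + a.a.0 ⊢ -a-> v2
  v2 = a.0 ⊢ -a-> v3
  v3 = 0 ⊢ ·
Coarsest stable partition (strong bisimilarity classes):
  B0 = {u0, v0}
  B1 = {u1, v1}
  B2 = {u2, v2}
  B3 = {u3, v3}
u0 ∈ B0, v0 ∈ B0 → same block

YES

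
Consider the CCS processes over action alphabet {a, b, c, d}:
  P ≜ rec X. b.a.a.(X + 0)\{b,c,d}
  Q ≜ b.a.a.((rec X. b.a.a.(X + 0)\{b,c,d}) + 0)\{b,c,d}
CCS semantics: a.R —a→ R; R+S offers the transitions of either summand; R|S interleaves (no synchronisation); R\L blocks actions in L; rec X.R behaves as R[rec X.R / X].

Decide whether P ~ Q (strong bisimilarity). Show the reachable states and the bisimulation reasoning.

LTS(P): 4 reachable states
  p0 = rec X. b.a.a.(X + 0)\{b,c,d} → ··b··> p1
  p1 = a.a.((rec X. b.a.a.(X + 0)\{b,c,d}) + 0)\{b,c,d} → ··a··> p2
  p2 = a.((rec X. b.a.a.(X + 0)\{b,c,d}) + 0)\{b,c,d} → ··a··> p3
  p3 = ((rec X. b.a.a.(X + 0)\{b,c,d}) + 0)\{b,c,d} → ∅
LTS(Q): 4 reachable states
  q0 = b.a.a.((rec X. b.a.a.(X + 0)\{b,c,d}) + 0)\{b,c,d} → ··b··> q1
  q1 = a.a.((rec X. b.a.a.(X + 0)\{b,c,d}) + 0)\{b,c,d} → ··a··> q2
  q2 = a.((rec X. b.a.a.(X + 0)\{b,c,d}) + 0)\{b,c,d} → ··a··> q3
  q3 = ((rec X. b.a.a.(X + 0)\{b,c,d}) + 0)\{b,c,d} → ∅
Bisimilarity quotient blocks:
  B0 = {p0, q0}
  B1 = {p1, q1}
  B2 = {p2, q2}
  B3 = {p3, q3}
p0 ∈ B0, q0 ∈ B0 → same block

YES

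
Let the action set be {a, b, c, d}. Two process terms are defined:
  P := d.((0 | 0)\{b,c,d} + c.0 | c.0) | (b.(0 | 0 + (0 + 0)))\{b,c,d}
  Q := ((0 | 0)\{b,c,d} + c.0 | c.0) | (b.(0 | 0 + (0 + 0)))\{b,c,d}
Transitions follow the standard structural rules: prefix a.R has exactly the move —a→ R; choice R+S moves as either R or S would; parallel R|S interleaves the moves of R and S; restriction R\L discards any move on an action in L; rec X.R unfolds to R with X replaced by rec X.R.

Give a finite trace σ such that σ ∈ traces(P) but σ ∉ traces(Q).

d

LTS(P): 5 reachable states
  s0 = d.((0 | 0)\{b,c,d} + c.0 | c.0) | (b.(0 | 0 + (0 + 0)))\{b,c,d} has moves =d=> s1
  s1 = ((0 | 0)\{b,c,d} + c.0 | c.0) | (b.(0 | 0 + (0 + 0)))\{b,c,d} has moves =c=> s2, =c=> s3
  s2 = 0 | c.0 | (b.(0 | 0 + (0 + 0)))\{b,c,d} has moves =c=> s4
  s3 = c.0 | 0 | (b.(0 | 0 + (0 + 0)))\{b,c,d} has moves =c=> s4
  s4 = 0 | 0 | (b.(0 | 0 + (0 + 0)))\{b,c,d} has moves (no moves)
LTS(Q): 4 reachable states
  t0 = ((0 | 0)\{b,c,d} + c.0 | c.0) | (b.(0 | 0 + (0 + 0)))\{b,c,d} has moves =c=> t1, =c=> t2
  t1 = 0 | c.0 | (b.(0 | 0 + (0 + 0)))\{b,c,d} has moves =c=> t3
  t2 = c.0 | 0 | (b.(0 | 0 + (0 + 0)))\{b,c,d} has moves =c=> t3
  t3 = 0 | 0 | (b.(0 | 0 + (0 + 0)))\{b,c,d} has moves (no moves)
Trace ⟨d⟩ through P, begin at {s0}:
  [1] d ⇒ {s1}
  — P admits the full trace.
Trace ⟨d⟩ through Q, begin at {t0}:
  [1] d ⇒ ∅  — Q cannot continue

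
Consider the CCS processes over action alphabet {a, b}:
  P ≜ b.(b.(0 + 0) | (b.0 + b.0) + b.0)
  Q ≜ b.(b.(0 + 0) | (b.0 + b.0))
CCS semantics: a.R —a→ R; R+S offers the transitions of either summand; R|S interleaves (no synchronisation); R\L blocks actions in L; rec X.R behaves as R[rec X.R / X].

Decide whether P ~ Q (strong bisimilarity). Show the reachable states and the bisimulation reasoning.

not bisimilar

P's transition system — 6 states:
  s0 = b.(b.(0 + 0) | (b.0 + b.0) + b.0) | -b-> s1
  s1 = b.(0 + 0) | (b.0 + b.0) + b.0 | -b-> s2, -b-> s3, -b-> s4
  s2 = (0 + 0) | (b.0 + b.0) | -b-> s5
  s3 = 0 | deadlocked
  s4 = b.(0 + 0) | 0 | -b-> s5
  s5 = (0 + 0) | 0 | deadlocked
Q's transition system — 5 states:
  t0 = b.(b.(0 + 0) | (b.0 + b.0)) | -b-> t1
  t1 = b.(0 + 0) | (b.0 + b.0) | -b-> t2, -b-> t3
  t2 = (0 + 0) | (b.0 + b.0) | -b-> t4
  t3 = b.(0 + 0) | 0 | -b-> t4
  t4 = (0 + 0) | 0 | deadlocked
Coarsest stable partition (strong bisimilarity classes):
  B0 = {s0}
  B1 = {s1}
  B2 = {s3, s5, t4}
  B3 = {s2, s4, t2, t3}
  B4 = {t0}
  B5 = {t1}
s0 ∈ B0, t0 ∈ B4 → different blocks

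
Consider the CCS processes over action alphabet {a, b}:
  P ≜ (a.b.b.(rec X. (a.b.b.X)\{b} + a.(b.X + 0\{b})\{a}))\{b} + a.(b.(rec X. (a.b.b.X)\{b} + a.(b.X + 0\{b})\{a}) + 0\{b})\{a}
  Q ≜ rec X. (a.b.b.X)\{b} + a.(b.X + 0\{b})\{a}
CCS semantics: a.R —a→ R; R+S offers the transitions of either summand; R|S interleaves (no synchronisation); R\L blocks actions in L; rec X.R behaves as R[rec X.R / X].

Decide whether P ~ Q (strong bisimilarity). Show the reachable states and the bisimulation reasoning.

bisimilar

P's transition system — 4 states:
  u0 = (a.b.b.(rec X. (a.b.b.X)\{b} + a.(b.X + 0\{b})\{a}))\{b} + a.(b.(rec X. (a.b.b.X)\{b} + a.(b.X + 0\{b})\{a}) + 0\{b})\{a} → =a=> u1, =a=> u2
  u1 = (b.(rec X. (a.b.b.X)\{b} + a.(b.X + 0\{b})\{a}) + 0\{b})\{a} → =b=> u3
  u2 = (b.b.(rec X. (a.b.b.X)\{b} + a.(b.X + 0\{b})\{a}))\{b} → ∅
  u3 = (rec X. (a.b.b.X)\{b} + a.(b.X + 0\{b})\{a})\{a} → ∅
Q's transition system — 4 states:
  v0 = rec X. (a.b.b.X)\{b} + a.(b.X + 0\{b})\{a} → =a=> v1, =a=> v2
  v1 = (b.(rec X. (a.b.b.X)\{b} + a.(b.X + 0\{b})\{a}) + 0\{b})\{a} → =b=> v3
  v2 = (b.b.(rec X. (a.b.b.X)\{b} + a.(b.X + 0\{b})\{a}))\{b} → ∅
  v3 = (rec X. (a.b.b.X)\{b} + a.(b.X + 0\{b})\{a})\{a} → ∅
Bisimilarity quotient blocks:
  B0 = {u0, v0}
  B1 = {u2, u3, v2, v3}
  B2 = {u1, v1}
u0 ∈ B0, v0 ∈ B0 → same block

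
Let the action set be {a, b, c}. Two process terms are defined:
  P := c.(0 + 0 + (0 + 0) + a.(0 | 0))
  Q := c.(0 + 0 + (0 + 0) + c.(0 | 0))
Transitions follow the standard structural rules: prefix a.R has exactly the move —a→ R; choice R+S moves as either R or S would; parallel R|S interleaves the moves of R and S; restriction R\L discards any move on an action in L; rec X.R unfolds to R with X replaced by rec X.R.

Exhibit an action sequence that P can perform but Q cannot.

ca

Reachable graph of P (3 states):
  p0 = c.(0 + 0 + (0 + 0) + a.(0 | 0)) ⊢ ··c··> p1
  p1 = 0 + 0 + (0 + 0) + a.(0 | 0) ⊢ ··a··> p2
  p2 = 0 | 0 ⊢ (no moves)
Reachable graph of Q (3 states):
  q0 = c.(0 + 0 + (0 + 0) + c.(0 | 0)) ⊢ ··c··> q1
  q1 = 0 + 0 + (0 + 0) + c.(0 | 0) ⊢ ··c··> q2
  q2 = 0 | 0 ⊢ (no moves)
Trace ⟨ca⟩ through P, begin at {p0}:
  step 1 (c): {p1}
  step 2 (a): {p2}
  — P admits the full trace.
Trace ⟨ca⟩ through Q, begin at {q0}:
  step 1 (c): {q1}
  step 2 (a): ∅ (Q stuck)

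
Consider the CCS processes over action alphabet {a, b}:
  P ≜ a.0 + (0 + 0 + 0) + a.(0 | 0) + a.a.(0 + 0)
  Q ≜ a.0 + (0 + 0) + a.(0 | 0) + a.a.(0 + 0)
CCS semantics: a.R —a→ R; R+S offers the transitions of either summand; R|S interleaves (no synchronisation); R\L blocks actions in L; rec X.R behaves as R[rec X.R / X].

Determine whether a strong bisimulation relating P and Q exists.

Reachable graph of P (5 states):
  m0 = a.0 + (0 + 0 + 0) + a.(0 | 0) + a.a.(0 + 0) :: —a→ m1, —a→ m2, —a→ m3
  m1 = 0 :: ∅
  m2 = 0 | 0 :: ∅
  m3 = a.(0 + 0) :: —a→ m4
  m4 = 0 + 0 :: ∅
Reachable graph of Q (5 states):
  n0 = a.0 + (0 + 0) + a.(0 | 0) + a.a.(0 + 0) :: —a→ n1, —a→ n2, —a→ n3
  n1 = 0 :: ∅
  n2 = 0 | 0 :: ∅
  n3 = a.(0 + 0) :: —a→ n4
  n4 = 0 + 0 :: ∅
Bisimilarity quotient blocks:
  B0 = {m0, n0}
  B1 = {m1, m2, m4, n1, n2, n4}
  B2 = {m3, n3}
m0 ∈ B0, n0 ∈ B0 → same block

YES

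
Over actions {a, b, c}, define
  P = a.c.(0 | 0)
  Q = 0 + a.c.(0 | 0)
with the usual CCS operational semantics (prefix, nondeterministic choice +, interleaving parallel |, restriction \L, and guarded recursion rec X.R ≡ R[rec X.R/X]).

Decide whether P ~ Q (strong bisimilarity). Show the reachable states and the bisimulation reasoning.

LTS(P): 3 reachable states
  s0 = a.c.(0 | 0) has moves =a=> s1
  s1 = c.(0 | 0) has moves =c=> s2
  s2 = 0 | 0 has moves ∅
LTS(Q): 3 reachable states
  t0 = 0 + a.c.(0 | 0) has moves =a=> t1
  t1 = c.(0 | 0) has moves =c=> t2
  t2 = 0 | 0 has moves ∅
Bisimilarity quotient blocks:
  B0 = {s0, t0}
  B1 = {s1, t1}
  B2 = {s2, t2}
s0 ∈ B0, t0 ∈ B0 → same block

bisimilar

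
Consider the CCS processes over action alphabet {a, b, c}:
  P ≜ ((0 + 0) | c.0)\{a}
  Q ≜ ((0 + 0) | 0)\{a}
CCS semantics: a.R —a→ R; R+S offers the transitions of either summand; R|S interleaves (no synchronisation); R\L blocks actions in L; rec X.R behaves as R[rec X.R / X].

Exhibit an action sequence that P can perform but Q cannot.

P's transition system — 2 states:
  u0 = ((0 + 0) | c.0)\{a} ⊢ ··c··> u1
  u1 = ((0 + 0) | 0)\{a} ⊢ ·
Q's transition system — 1 states:
  v0 = ((0 + 0) | 0)\{a} ⊢ ·
Executing c from P (initial set {u0}):
  step 1 (c): {u1}
  ✓ P
Executing c from Q (initial set {v0}):
  step 1 (c): ∅ (Q stuck)

c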